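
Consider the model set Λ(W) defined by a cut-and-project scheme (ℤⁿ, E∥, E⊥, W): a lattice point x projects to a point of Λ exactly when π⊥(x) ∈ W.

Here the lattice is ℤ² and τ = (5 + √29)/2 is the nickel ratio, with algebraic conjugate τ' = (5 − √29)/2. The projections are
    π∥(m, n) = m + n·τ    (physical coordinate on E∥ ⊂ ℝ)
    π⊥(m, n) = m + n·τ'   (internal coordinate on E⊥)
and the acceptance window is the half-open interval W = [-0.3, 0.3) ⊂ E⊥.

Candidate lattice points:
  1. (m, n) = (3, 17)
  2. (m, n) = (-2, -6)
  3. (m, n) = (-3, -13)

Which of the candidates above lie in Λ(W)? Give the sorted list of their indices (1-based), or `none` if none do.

Compute τ' = (5−√29)/2 = -0.192582, so π⊥(m,n) = m -0.192582·n.
candidate 1: (m,n)=(3,17) → π∥ = 3+17·τ ≈ 91.273901, π⊥ = 3+17·τ' ≈ -0.273901 ∈ [-0.3, 0.3) ⇒ IN Λ
candidate 2: (m,n)=(-2,-6) → π∥ = -2-6·τ ≈ -33.155494, π⊥ = -2-6·τ' ≈ -0.844506 ∉ [-0.3, 0.3) ⇒ out
candidate 3: (m,n)=(-3,-13) → π∥ = -3-13·τ ≈ -70.503571, π⊥ = -3-13·τ' ≈ -0.496429 ∉ [-0.3, 0.3) ⇒ out

1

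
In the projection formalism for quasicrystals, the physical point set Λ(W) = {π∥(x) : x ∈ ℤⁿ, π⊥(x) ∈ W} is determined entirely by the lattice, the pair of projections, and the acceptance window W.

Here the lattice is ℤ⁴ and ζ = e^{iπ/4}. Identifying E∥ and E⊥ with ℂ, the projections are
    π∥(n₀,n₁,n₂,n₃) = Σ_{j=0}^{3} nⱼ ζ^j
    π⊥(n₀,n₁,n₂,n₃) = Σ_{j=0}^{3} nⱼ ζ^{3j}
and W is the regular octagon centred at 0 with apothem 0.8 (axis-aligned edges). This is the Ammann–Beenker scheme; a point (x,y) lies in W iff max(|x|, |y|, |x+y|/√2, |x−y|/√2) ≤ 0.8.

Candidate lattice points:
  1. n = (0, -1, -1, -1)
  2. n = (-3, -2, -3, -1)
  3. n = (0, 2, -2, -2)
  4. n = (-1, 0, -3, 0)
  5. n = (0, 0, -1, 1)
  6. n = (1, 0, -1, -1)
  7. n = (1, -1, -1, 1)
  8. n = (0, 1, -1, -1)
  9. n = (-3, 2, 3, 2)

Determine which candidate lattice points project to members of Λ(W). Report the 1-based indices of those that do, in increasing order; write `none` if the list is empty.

1, 6

With ζ = e^{iπ/4} the internal vectors are ζ^0,ζ^3,ζ^6,ζ^9.
candidate 1: n = (0, -1, -1, -1) → π⊥ ≈ (+0.0000, -0.4142); max(|x|,|y|,|x±y|/√2) = 0.4142 ≤ 0.8 ⇒ ∈ W
candidate 2: n = (-3, -2, -3, -1) → π⊥ ≈ (-2.2929, +0.8787); max(|x|,|y|,|x±y|/√2) = 2.2929 > 0.8 ⇒ ∉ W
candidate 3: n = (0, 2, -2, -2) → π⊥ ≈ (-2.8284, +2.0000); max(|x|,|y|,|x±y|/√2) = 3.4142 > 0.8 ⇒ ∉ W
candidate 4: n = (-1, 0, -3, 0) → π⊥ ≈ (-1.0000, +3.0000); max(|x|,|y|,|x±y|/√2) = 3.0000 > 0.8 ⇒ ∉ W
candidate 5: n = (0, 0, -1, 1) → π⊥ ≈ (+0.7071, +1.7071); max(|x|,|y|,|x±y|/√2) = 1.7071 > 0.8 ⇒ ∉ W
candidate 6: n = (1, 0, -1, -1) → π⊥ ≈ (+0.2929, +0.2929); max(|x|,|y|,|x±y|/√2) = 0.4142 ≤ 0.8 ⇒ ∈ W
candidate 7: n = (1, -1, -1, 1) → π⊥ ≈ (+2.4142, +1.0000); max(|x|,|y|,|x±y|/√2) = 2.4142 > 0.8 ⇒ ∉ W
candidate 8: n = (0, 1, -1, -1) → π⊥ ≈ (-1.4142, +1.0000); max(|x|,|y|,|x±y|/√2) = 1.7071 > 0.8 ⇒ ∉ W
candidate 9: n = (-3, 2, 3, 2) → π⊥ ≈ (-3.0000, -0.1716); max(|x|,|y|,|x±y|/√2) = 3.0000 > 0.8 ⇒ ∉ W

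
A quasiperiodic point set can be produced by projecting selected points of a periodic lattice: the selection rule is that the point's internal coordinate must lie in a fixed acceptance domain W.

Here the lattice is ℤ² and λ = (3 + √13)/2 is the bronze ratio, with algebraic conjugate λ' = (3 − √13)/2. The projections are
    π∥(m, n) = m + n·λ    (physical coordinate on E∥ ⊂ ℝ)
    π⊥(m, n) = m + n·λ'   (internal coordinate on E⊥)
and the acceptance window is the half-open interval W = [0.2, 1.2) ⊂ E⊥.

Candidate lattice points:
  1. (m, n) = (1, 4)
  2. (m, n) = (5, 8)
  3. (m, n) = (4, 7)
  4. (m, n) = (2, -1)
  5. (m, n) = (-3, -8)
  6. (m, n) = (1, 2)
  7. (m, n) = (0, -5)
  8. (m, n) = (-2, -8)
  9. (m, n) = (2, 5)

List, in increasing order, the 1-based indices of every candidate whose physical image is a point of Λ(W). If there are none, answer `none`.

Numerically λ ≈ 3.3028 and λ' = −1/λ ≈ -0.3028.
candidate 1: (m,n)=(1,4) → π∥ = 1+4·λ ≈ 14.2111, π⊥ = 1+4·λ' ≈ -0.2111 ∉ [0.2, 1.2) ⇒ out
candidate 2: (m,n)=(5,8) → π∥ = 5+8·λ ≈ 31.4222, π⊥ = 5+8·λ' ≈ 2.5778 ∉ [0.2, 1.2) ⇒ out
candidate 3: (m,n)=(4,7) → π∥ = 4+7·λ ≈ 27.1194, π⊥ = 4+7·λ' ≈ 1.8806 ∉ [0.2, 1.2) ⇒ out
candidate 4: (m,n)=(2,-1) → π∥ = 2-1·λ ≈ -1.3028, π⊥ = 2-1·λ' ≈ 2.3028 ∉ [0.2, 1.2) ⇒ out
candidate 5: (m,n)=(-3,-8) → π∥ = -3-8·λ ≈ -29.4222, π⊥ = -3-8·λ' ≈ -0.5778 ∉ [0.2, 1.2) ⇒ out
candidate 6: (m,n)=(1,2) → π∥ = 1+2·λ ≈ 7.6056, π⊥ = 1+2·λ' ≈ 0.3944 ∈ [0.2, 1.2) ⇒ IN Λ
candidate 7: (m,n)=(0,-5) → π∥ = 0-5·λ ≈ -16.5139, π⊥ = 0-5·λ' ≈ 1.5139 ∉ [0.2, 1.2) ⇒ out
candidate 8: (m,n)=(-2,-8) → π∥ = -2-8·λ ≈ -28.4222, π⊥ = -2-8·λ' ≈ 0.4222 ∈ [0.2, 1.2) ⇒ IN Λ
candidate 9: (m,n)=(2,5) → π∥ = 2+5·λ ≈ 18.5139, π⊥ = 2+5·λ' ≈ 0.4861 ∈ [0.2, 1.2) ⇒ IN Λ

6, 8, 9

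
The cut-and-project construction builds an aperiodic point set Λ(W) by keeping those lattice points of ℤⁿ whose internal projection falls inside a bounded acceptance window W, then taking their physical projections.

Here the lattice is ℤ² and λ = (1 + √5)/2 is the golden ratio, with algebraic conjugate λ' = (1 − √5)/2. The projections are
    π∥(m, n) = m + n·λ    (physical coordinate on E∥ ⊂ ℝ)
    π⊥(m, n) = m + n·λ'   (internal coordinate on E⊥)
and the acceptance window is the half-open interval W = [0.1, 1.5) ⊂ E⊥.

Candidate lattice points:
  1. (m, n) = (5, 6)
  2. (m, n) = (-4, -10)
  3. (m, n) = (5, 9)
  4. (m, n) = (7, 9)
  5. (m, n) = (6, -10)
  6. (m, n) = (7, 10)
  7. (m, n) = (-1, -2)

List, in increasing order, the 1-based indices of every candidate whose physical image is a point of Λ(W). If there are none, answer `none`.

λ' = (1−√5)/2 ≈ -0.618034.
#1 (5,6): internal coord 5 + (6)·λ' = +1.291796; +1.291796 ∈ [0.1, 1.5) → IN Λ
#2 (-4,-10): internal coord -4 + (-10)·λ' = +2.180340; +2.180340 ∉ [0.1, 1.5) → out
#3 (5,9): internal coord 5 + (9)·λ' = -0.562306; -0.562306 ∉ [0.1, 1.5) → out
#4 (7,9): internal coord 7 + (9)·λ' = +1.437694; +1.437694 ∈ [0.1, 1.5) → IN Λ
#5 (6,-10): internal coord 6 + (-10)·λ' = +12.180340; +12.180340 ∉ [0.1, 1.5) → out
#6 (7,10): internal coord 7 + (10)·λ' = +0.819660; +0.819660 ∈ [0.1, 1.5) → IN Λ
#7 (-1,-2): internal coord -1 + (-2)·λ' = +0.236068; +0.236068 ∈ [0.1, 1.5) → IN Λ

1, 4, 6, 7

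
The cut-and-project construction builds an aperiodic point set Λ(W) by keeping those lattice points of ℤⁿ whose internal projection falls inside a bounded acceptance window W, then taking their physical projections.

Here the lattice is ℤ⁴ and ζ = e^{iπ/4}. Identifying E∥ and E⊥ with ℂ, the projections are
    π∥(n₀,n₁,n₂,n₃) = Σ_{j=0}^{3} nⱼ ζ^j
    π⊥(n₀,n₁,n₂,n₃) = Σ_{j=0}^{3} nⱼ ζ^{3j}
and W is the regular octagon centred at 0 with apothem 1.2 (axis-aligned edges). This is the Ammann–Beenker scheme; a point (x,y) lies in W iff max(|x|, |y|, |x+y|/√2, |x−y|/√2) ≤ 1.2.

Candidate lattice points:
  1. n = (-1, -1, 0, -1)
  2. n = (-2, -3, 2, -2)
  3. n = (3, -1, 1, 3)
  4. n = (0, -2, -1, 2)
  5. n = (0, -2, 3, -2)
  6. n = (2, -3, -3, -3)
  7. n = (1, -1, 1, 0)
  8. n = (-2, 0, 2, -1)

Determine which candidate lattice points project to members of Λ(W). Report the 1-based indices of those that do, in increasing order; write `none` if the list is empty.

none

With ζ = e^{iπ/4} the internal vectors are ζ^0,ζ^3,ζ^6,ζ^9.
#1 (-1, -1, 0, -1): internal (-1.00000, -1.41421); octagon support 1.70711 vs apothem 1.2 → ∉ W
#2 (-2, -3, 2, -2): internal (-1.29289, -5.53553); octagon support 5.53553 vs apothem 1.2 → ∉ W
#3 (3, -1, 1, 3): internal (5.82843, 0.41421); octagon support 5.82843 vs apothem 1.2 → ∉ W
#4 (0, -2, -1, 2): internal (2.82843, 1.00000); octagon support 2.82843 vs apothem 1.2 → ∉ W
#5 (0, -2, 3, -2): internal (0.00000, -5.82843); octagon support 5.82843 vs apothem 1.2 → ∉ W
#6 (2, -3, -3, -3): internal (2.00000, -1.24264); octagon support 2.29289 vs apothem 1.2 → ∉ W
#7 (1, -1, 1, 0): internal (1.70711, -1.70711); octagon support 2.41421 vs apothem 1.2 → ∉ W
#8 (-2, 0, 2, -1): internal (-2.70711, -2.70711); octagon support 3.82843 vs apothem 1.2 → ∉ W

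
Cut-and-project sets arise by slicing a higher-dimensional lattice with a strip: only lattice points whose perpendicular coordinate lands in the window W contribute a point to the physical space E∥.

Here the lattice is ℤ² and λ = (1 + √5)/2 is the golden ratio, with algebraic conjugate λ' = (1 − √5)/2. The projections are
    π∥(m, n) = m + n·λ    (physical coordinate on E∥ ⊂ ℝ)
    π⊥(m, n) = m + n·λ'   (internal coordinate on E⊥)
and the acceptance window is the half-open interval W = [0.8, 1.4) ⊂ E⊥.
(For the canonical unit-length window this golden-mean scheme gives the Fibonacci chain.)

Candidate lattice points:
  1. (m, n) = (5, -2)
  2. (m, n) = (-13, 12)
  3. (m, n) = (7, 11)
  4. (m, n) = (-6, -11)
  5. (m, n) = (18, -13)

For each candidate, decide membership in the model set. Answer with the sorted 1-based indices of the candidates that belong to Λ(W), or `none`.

none

Compute λ' = (1−√5)/2 = -0.61803, so π⊥(m,n) = m -0.61803·n.
[1] lift (5,-2): star map gives 6.23607; window check 0.8 ≤ 6.23607 < 1.4 is false → out
[2] lift (-13,12): star map gives -20.41641; window check 0.8 ≤ -20.41641 < 1.4 is false → out
[3] lift (7,11): star map gives 0.20163; window check 0.8 ≤ 0.20163 < 1.4 is false → out
[4] lift (-6,-11): star map gives 0.79837; window check 0.8 ≤ 0.79837 < 1.4 is false → out
[5] lift (18,-13): star map gives 26.03444; window check 0.8 ≤ 26.03444 < 1.4 is false → out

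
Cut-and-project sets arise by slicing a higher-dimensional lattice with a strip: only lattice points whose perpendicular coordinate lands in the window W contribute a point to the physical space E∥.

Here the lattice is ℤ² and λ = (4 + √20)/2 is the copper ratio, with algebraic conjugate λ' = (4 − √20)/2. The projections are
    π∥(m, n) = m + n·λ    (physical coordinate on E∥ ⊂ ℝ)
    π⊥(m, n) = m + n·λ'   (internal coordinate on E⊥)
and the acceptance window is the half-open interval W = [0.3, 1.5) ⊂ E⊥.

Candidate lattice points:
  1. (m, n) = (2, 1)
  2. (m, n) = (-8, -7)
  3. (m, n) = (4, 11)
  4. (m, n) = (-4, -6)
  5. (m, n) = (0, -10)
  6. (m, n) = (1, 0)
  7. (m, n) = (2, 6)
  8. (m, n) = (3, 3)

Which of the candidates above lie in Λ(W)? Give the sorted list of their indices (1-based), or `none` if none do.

3, 6, 7

λ' = (4−√20)/2 ≈ -0.236068.
candidate 1: (m,n)=(2,1) → π∥ = 2+1·λ ≈ 6.236068, π⊥ = 2+1·λ' ≈ 1.763932 ∉ [0.3, 1.5) ⇒ out
candidate 2: (m,n)=(-8,-7) → π∥ = -8-7·λ ≈ -37.652476, π⊥ = -8-7·λ' ≈ -6.347524 ∉ [0.3, 1.5) ⇒ out
candidate 3: (m,n)=(4,11) → π∥ = 4+11·λ ≈ 50.596748, π⊥ = 4+11·λ' ≈ 1.403252 ∈ [0.3, 1.5) ⇒ IN Λ
candidate 4: (m,n)=(-4,-6) → π∥ = -4-6·λ ≈ -29.416408, π⊥ = -4-6·λ' ≈ -2.583592 ∉ [0.3, 1.5) ⇒ out
candidate 5: (m,n)=(0,-10) → π∥ = 0-10·λ ≈ -42.360680, π⊥ = 0-10·λ' ≈ 2.360680 ∉ [0.3, 1.5) ⇒ out
candidate 6: (m,n)=(1,0) → π∥ = 1+0·λ ≈ 1.000000, π⊥ = 1+0·λ' ≈ 1.000000 ∈ [0.3, 1.5) ⇒ IN Λ
candidate 7: (m,n)=(2,6) → π∥ = 2+6·λ ≈ 27.416408, π⊥ = 2+6·λ' ≈ 0.583592 ∈ [0.3, 1.5) ⇒ IN Λ
candidate 8: (m,n)=(3,3) → π∥ = 3+3·λ ≈ 15.708204, π⊥ = 3+3·λ' ≈ 2.291796 ∉ [0.3, 1.5) ⇒ out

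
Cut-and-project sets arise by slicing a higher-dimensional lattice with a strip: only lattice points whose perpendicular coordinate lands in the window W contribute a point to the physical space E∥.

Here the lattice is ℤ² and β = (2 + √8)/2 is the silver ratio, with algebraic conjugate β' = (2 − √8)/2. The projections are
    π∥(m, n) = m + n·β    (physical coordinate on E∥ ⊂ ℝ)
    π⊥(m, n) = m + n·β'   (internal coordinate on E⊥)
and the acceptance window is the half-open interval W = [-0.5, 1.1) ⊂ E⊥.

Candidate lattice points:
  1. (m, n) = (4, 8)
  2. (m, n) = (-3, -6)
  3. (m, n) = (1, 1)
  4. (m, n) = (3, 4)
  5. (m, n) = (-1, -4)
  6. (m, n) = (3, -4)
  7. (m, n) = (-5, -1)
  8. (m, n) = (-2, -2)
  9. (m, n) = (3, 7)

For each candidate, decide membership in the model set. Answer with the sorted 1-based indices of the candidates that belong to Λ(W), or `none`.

1, 3, 5, 9

β' = (2−√8)/2 ≈ -0.414214.
#1 (4,8): internal coord 4 + (8)·β' = +0.686292; +0.686292 ∈ [-0.5, 1.1) → IN Λ
#2 (-3,-6): internal coord -3 + (-6)·β' = -0.514719; -0.514719 ∉ [-0.5, 1.1) → out
#3 (1,1): internal coord 1 + (1)·β' = +0.585786; +0.585786 ∈ [-0.5, 1.1) → IN Λ
#4 (3,4): internal coord 3 + (4)·β' = +1.343146; +1.343146 ∉ [-0.5, 1.1) → out
#5 (-1,-4): internal coord -1 + (-4)·β' = +0.656854; +0.656854 ∈ [-0.5, 1.1) → IN Λ
#6 (3,-4): internal coord 3 + (-4)·β' = +4.656854; +4.656854 ∉ [-0.5, 1.1) → out
#7 (-5,-1): internal coord -5 + (-1)·β' = -4.585786; -4.585786 ∉ [-0.5, 1.1) → out
#8 (-2,-2): internal coord -2 + (-2)·β' = -1.171573; -1.171573 ∉ [-0.5, 1.1) → out
#9 (3,7): internal coord 3 + (7)·β' = +0.100505; +0.100505 ∈ [-0.5, 1.1) → IN Λ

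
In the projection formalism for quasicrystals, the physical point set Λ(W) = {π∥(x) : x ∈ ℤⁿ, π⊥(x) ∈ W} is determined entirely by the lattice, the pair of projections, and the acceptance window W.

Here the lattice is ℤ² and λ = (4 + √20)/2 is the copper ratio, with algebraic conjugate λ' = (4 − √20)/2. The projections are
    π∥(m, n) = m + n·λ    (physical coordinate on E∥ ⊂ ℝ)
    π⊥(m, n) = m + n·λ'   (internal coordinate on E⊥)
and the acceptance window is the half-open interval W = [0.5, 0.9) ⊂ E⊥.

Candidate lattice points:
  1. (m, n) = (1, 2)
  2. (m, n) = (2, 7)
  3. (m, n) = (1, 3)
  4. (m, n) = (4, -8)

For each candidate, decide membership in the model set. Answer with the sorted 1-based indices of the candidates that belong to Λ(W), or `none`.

λ' = (4−√20)/2 ≈ -0.2361.
#1 (1,2): internal coord 1 + (2)·λ' = +0.5279; +0.5279 ∈ [0.5, 0.9) → IN Λ
#2 (2,7): internal coord 2 + (7)·λ' = +0.3475; +0.3475 ∉ [0.5, 0.9) → out
#3 (1,3): internal coord 1 + (3)·λ' = +0.2918; +0.2918 ∉ [0.5, 0.9) → out
#4 (4,-8): internal coord 4 + (-8)·λ' = +5.8885; +5.8885 ∉ [0.5, 0.9) → out

1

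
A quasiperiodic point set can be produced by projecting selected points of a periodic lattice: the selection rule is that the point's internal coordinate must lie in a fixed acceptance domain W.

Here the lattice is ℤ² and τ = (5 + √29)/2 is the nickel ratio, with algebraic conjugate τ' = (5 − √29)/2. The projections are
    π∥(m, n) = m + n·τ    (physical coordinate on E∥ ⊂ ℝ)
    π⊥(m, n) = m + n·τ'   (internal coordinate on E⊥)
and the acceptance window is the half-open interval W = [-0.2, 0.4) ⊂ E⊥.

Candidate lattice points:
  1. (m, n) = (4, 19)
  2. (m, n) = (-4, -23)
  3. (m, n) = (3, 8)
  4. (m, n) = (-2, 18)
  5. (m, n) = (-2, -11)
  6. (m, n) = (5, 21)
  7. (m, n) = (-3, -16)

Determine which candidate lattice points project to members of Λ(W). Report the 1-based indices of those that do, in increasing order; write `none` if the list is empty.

1, 5, 7

Compute τ' = (5−√29)/2 = -0.1926, so π⊥(m,n) = m -0.1926·n.
#1 (4,19): internal coord 4 + (19)·τ' = +0.3409; +0.3409 ∈ [-0.2, 0.4) → IN Λ
#2 (-4,-23): internal coord -4 + (-23)·τ' = +0.4294; +0.4294 ∉ [-0.2, 0.4) → out
#3 (3,8): internal coord 3 + (8)·τ' = +1.4593; +1.4593 ∉ [-0.2, 0.4) → out
#4 (-2,18): internal coord -2 + (18)·τ' = -5.4665; -5.4665 ∉ [-0.2, 0.4) → out
#5 (-2,-11): internal coord -2 + (-11)·τ' = +0.1184; +0.1184 ∈ [-0.2, 0.4) → IN Λ
#6 (5,21): internal coord 5 + (21)·τ' = +0.9558; +0.9558 ∉ [-0.2, 0.4) → out
#7 (-3,-16): internal coord -3 + (-16)·τ' = +0.0813; +0.0813 ∈ [-0.2, 0.4) → IN Λ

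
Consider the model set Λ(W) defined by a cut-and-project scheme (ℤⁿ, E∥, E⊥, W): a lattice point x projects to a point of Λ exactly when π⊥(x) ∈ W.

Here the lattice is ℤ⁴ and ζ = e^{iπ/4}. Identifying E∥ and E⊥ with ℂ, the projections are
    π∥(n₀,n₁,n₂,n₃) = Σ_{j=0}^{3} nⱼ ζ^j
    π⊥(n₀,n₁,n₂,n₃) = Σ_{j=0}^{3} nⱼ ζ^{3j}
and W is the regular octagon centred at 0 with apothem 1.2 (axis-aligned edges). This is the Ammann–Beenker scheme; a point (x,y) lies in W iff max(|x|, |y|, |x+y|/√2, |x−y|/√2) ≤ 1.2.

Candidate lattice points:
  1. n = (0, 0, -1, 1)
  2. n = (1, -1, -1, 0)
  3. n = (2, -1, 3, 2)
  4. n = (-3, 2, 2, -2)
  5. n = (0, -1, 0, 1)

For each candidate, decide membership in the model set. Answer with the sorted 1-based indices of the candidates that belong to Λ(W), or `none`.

Internal map: ζ^{3j} for j=0..3 gives (1,0), (−√2/2,√2/2), (0,−1), (√2/2,√2/2).
#1 (0, 0, -1, 1): internal (0.70711, 1.70711); octagon support 1.70711 vs apothem 1.2 → ∉ W
#2 (1, -1, -1, 0): internal (1.70711, 0.29289); octagon support 1.70711 vs apothem 1.2 → ∉ W
#3 (2, -1, 3, 2): internal (4.12132, -2.29289); octagon support 4.53553 vs apothem 1.2 → ∉ W
#4 (-3, 2, 2, -2): internal (-5.82843, -2.00000); octagon support 5.82843 vs apothem 1.2 → ∉ W
#5 (0, -1, 0, 1): internal (1.41421, 0.00000); octagon support 1.41421 vs apothem 1.2 → ∉ W

none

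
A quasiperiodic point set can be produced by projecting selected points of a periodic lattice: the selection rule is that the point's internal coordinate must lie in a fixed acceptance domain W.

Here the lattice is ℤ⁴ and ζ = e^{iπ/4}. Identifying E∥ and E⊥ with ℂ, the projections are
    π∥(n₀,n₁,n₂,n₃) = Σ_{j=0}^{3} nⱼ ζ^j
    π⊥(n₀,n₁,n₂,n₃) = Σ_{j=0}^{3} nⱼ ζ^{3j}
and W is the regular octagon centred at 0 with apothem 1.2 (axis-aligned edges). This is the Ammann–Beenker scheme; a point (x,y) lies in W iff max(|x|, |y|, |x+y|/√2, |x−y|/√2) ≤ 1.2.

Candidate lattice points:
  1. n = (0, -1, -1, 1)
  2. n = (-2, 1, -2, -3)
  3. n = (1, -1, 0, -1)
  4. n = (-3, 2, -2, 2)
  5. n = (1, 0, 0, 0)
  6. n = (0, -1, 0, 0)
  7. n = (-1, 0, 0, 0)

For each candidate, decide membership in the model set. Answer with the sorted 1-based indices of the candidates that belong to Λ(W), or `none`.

5, 6, 7

With ζ = e^{iπ/4} the internal vectors are ζ^0,ζ^3,ζ^6,ζ^9.
#1 (0, -1, -1, 1): internal (1.41421, 1.00000); octagon support 1.70711 vs apothem 1.2 → ∉ W
#2 (-2, 1, -2, -3): internal (-4.82843, 0.58579); octagon support 4.82843 vs apothem 1.2 → ∉ W
#3 (1, -1, 0, -1): internal (1.00000, -1.41421); octagon support 1.70711 vs apothem 1.2 → ∉ W
#4 (-3, 2, -2, 2): internal (-3.00000, 4.82843); octagon support 5.53553 vs apothem 1.2 → ∉ W
#5 (1, 0, 0, 0): internal (1.00000, 0.00000); octagon support 1.00000 vs apothem 1.2 → ∈ W
#6 (0, -1, 0, 0): internal (0.70711, -0.70711); octagon support 1.00000 vs apothem 1.2 → ∈ W
#7 (-1, 0, 0, 0): internal (-1.00000, 0.00000); octagon support 1.00000 vs apothem 1.2 → ∈ W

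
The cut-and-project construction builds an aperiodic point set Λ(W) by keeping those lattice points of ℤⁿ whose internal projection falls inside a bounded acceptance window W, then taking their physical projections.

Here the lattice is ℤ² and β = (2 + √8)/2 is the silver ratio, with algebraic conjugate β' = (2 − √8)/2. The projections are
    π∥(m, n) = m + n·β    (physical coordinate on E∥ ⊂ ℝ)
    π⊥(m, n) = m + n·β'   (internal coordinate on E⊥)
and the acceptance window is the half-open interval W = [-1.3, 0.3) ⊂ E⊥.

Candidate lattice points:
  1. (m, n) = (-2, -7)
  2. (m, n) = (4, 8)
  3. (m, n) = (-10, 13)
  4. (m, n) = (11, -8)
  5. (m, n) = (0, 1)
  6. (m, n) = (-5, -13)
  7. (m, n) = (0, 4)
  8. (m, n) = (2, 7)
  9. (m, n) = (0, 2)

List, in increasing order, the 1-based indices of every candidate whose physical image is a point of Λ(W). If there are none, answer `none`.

β' = (2−√8)/2 ≈ -0.41421.
[1] lift (-2,-7): star map gives 0.89949; window check -1.3 ≤ 0.89949 < 0.3 is false → out
[2] lift (4,8): star map gives 0.68629; window check -1.3 ≤ 0.68629 < 0.3 is false → out
[3] lift (-10,13): star map gives -15.38478; window check -1.3 ≤ -15.38478 < 0.3 is false → out
[4] lift (11,-8): star map gives 14.31371; window check -1.3 ≤ 14.31371 < 0.3 is false → out
[5] lift (0,1): star map gives -0.41421; window check -1.3 ≤ -0.41421 < 0.3 is true → IN Λ
[6] lift (-5,-13): star map gives 0.38478; window check -1.3 ≤ 0.38478 < 0.3 is false → out
[7] lift (0,4): star map gives -1.65685; window check -1.3 ≤ -1.65685 < 0.3 is false → out
[8] lift (2,7): star map gives -0.89949; window check -1.3 ≤ -0.89949 < 0.3 is true → IN Λ
[9] lift (0,2): star map gives -0.82843; window check -1.3 ≤ -0.82843 < 0.3 is true → IN Λ

5, 8, 9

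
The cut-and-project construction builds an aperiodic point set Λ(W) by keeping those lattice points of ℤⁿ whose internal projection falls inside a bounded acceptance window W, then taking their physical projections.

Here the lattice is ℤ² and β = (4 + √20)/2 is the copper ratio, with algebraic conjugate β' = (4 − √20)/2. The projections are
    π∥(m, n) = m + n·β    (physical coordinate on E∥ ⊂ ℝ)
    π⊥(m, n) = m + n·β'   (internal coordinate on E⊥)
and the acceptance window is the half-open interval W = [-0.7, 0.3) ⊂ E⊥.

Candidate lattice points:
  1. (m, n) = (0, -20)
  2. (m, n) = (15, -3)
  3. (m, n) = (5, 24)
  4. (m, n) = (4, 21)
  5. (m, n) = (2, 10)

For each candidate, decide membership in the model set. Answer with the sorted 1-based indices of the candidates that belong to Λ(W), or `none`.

3, 5

β' = (4−√20)/2 ≈ -0.2361.
candidate 1: (m,n)=(0,-20) → π∥ = 0-20·β ≈ -84.7214, π⊥ = 0-20·β' ≈ 4.7214 ∉ [-0.7, 0.3) ⇒ out
candidate 2: (m,n)=(15,-3) → π∥ = 15-3·β ≈ 2.2918, π⊥ = 15-3·β' ≈ 15.7082 ∉ [-0.7, 0.3) ⇒ out
candidate 3: (m,n)=(5,24) → π∥ = 5+24·β ≈ 106.6656, π⊥ = 5+24·β' ≈ -0.6656 ∈ [-0.7, 0.3) ⇒ IN Λ
candidate 4: (m,n)=(4,21) → π∥ = 4+21·β ≈ 92.9574, π⊥ = 4+21·β' ≈ -0.9574 ∉ [-0.7, 0.3) ⇒ out
candidate 5: (m,n)=(2,10) → π∥ = 2+10·β ≈ 44.3607, π⊥ = 2+10·β' ≈ -0.3607 ∈ [-0.7, 0.3) ⇒ IN Λ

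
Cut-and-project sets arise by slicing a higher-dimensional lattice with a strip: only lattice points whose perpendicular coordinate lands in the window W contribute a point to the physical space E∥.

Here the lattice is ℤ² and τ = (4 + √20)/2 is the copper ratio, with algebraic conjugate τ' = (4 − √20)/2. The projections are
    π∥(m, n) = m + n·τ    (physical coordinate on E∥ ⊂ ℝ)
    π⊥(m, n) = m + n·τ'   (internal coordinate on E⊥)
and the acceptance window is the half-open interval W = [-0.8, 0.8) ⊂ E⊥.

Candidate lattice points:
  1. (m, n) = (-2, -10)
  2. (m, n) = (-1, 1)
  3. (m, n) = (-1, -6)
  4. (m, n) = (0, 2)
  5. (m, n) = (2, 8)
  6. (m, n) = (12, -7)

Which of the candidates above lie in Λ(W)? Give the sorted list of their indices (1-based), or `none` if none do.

τ' = (4−√20)/2 ≈ -0.23607.
#1 (-2,-10): internal coord -2 + (-10)·τ' = +0.36068; +0.36068 ∈ [-0.8, 0.8) → IN Λ
#2 (-1,1): internal coord -1 + (1)·τ' = -1.23607; -1.23607 ∉ [-0.8, 0.8) → out
#3 (-1,-6): internal coord -1 + (-6)·τ' = +0.41641; +0.41641 ∈ [-0.8, 0.8) → IN Λ
#4 (0,2): internal coord 0 + (2)·τ' = -0.47214; -0.47214 ∈ [-0.8, 0.8) → IN Λ
#5 (2,8): internal coord 2 + (8)·τ' = +0.11146; +0.11146 ∈ [-0.8, 0.8) → IN Λ
#6 (12,-7): internal coord 12 + (-7)·τ' = +13.65248; +13.65248 ∉ [-0.8, 0.8) → out

1, 3, 4, 5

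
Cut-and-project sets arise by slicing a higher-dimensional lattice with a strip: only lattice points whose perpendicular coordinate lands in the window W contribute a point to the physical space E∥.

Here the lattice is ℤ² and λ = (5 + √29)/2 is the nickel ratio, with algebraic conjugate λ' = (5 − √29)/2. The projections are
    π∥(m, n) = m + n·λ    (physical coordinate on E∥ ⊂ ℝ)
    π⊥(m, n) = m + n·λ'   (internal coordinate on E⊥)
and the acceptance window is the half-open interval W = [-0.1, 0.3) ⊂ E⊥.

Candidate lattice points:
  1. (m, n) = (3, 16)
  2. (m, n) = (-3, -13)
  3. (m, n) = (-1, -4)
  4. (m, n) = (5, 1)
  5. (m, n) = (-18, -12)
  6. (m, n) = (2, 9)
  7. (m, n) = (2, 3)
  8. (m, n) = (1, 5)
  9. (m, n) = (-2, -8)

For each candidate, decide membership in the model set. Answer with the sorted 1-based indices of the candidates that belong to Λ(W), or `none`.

1, 6, 8

Numerically λ ≈ 5.1926 and λ' = −1/λ ≈ -0.1926.
#1 (3,16): internal coord 3 + (16)·λ' = -0.0813; -0.0813 ∈ [-0.1, 0.3) → IN Λ
#2 (-3,-13): internal coord -3 + (-13)·λ' = -0.4964; -0.4964 ∉ [-0.1, 0.3) → out
#3 (-1,-4): internal coord -1 + (-4)·λ' = -0.2297; -0.2297 ∉ [-0.1, 0.3) → out
#4 (5,1): internal coord 5 + (1)·λ' = +4.8074; +4.8074 ∉ [-0.1, 0.3) → out
#5 (-18,-12): internal coord -18 + (-12)·λ' = -15.6890; -15.6890 ∉ [-0.1, 0.3) → out
#6 (2,9): internal coord 2 + (9)·λ' = +0.2668; +0.2668 ∈ [-0.1, 0.3) → IN Λ
#7 (2,3): internal coord 2 + (3)·λ' = +1.4223; +1.4223 ∉ [-0.1, 0.3) → out
#8 (1,5): internal coord 1 + (5)·λ' = +0.0371; +0.0371 ∈ [-0.1, 0.3) → IN Λ
#9 (-2,-8): internal coord -2 + (-8)·λ' = -0.4593; -0.4593 ∉ [-0.1, 0.3) → out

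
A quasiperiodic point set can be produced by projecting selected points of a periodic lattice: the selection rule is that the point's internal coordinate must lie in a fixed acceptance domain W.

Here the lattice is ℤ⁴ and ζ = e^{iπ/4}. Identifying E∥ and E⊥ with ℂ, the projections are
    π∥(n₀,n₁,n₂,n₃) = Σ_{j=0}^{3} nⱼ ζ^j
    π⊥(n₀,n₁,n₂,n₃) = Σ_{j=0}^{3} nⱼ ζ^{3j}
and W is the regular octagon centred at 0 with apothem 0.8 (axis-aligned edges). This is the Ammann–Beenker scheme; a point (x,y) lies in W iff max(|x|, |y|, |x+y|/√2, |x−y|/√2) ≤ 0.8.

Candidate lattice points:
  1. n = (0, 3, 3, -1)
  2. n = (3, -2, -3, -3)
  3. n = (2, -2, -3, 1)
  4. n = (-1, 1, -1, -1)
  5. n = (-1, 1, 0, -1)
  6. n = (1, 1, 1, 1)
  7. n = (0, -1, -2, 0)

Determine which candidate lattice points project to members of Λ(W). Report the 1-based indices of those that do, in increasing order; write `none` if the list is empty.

none

π⊥(n) = n₀ + n₁ζ³ + n₂ζ⁶ + n₃ζ⁹ where ζ = e^{iπ/4}.
#1 (0, 3, 3, -1): internal (-2.8284, -1.5858); octagon support 3.1213 vs apothem 0.8 → ∉ W
#2 (3, -2, -3, -3): internal (2.2929, -0.5355); octagon support 2.2929 vs apothem 0.8 → ∉ W
#3 (2, -2, -3, 1): internal (4.1213, 2.2929); octagon support 4.5355 vs apothem 0.8 → ∉ W
#4 (-1, 1, -1, -1): internal (-2.4142, 1.0000); octagon support 2.4142 vs apothem 0.8 → ∉ W
#5 (-1, 1, 0, -1): internal (-2.4142, 0.0000); octagon support 2.4142 vs apothem 0.8 → ∉ W
#6 (1, 1, 1, 1): internal (1.0000, 0.4142); octagon support 1.0000 vs apothem 0.8 → ∉ W
#7 (0, -1, -2, 0): internal (0.7071, 1.2929); octagon support 1.4142 vs apothem 0.8 → ∉ W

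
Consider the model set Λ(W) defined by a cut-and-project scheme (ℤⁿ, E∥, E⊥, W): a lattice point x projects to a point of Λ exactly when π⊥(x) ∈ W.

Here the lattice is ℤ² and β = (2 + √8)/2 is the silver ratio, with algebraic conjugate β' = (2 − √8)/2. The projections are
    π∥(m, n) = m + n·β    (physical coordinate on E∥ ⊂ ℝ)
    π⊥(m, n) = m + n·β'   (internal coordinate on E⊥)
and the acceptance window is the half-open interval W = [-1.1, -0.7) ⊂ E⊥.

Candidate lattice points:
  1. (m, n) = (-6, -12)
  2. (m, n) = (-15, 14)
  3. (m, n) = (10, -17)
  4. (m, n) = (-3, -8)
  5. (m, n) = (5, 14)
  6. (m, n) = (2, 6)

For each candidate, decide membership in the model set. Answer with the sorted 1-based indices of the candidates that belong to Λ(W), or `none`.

1, 5

Numerically β ≈ 2.4142 and β' = −1/β ≈ -0.4142.
[1] lift (-6,-12): star map gives -1.0294; window check -1.1 ≤ -1.0294 < -0.7 is true → IN Λ
[2] lift (-15,14): star map gives -20.7990; window check -1.1 ≤ -20.7990 < -0.7 is false → out
[3] lift (10,-17): star map gives 17.0416; window check -1.1 ≤ 17.0416 < -0.7 is false → out
[4] lift (-3,-8): star map gives 0.3137; window check -1.1 ≤ 0.3137 < -0.7 is false → out
[5] lift (5,14): star map gives -0.7990; window check -1.1 ≤ -0.7990 < -0.7 is true → IN Λ
[6] lift (2,6): star map gives -0.4853; window check -1.1 ≤ -0.4853 < -0.7 is false → out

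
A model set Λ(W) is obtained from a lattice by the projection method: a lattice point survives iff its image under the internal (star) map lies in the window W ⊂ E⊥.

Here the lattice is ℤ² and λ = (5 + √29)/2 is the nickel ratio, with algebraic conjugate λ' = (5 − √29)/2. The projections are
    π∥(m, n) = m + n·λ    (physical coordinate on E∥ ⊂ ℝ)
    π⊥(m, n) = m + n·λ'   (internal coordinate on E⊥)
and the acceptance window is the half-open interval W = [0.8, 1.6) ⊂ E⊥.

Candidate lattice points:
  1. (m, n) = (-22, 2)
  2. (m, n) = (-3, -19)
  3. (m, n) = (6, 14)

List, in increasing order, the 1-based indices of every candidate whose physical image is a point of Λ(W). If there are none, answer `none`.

none

Compute λ' = (5−√29)/2 = -0.192582, so π⊥(m,n) = m -0.192582·n.
[1] lift (-22,2): star map gives -22.385165; window check 0.8 ≤ -22.385165 < 1.6 is false → out
[2] lift (-3,-19): star map gives 0.659066; window check 0.8 ≤ 0.659066 < 1.6 is false → out
[3] lift (6,14): star map gives 3.303846; window check 0.8 ≤ 3.303846 < 1.6 is false → out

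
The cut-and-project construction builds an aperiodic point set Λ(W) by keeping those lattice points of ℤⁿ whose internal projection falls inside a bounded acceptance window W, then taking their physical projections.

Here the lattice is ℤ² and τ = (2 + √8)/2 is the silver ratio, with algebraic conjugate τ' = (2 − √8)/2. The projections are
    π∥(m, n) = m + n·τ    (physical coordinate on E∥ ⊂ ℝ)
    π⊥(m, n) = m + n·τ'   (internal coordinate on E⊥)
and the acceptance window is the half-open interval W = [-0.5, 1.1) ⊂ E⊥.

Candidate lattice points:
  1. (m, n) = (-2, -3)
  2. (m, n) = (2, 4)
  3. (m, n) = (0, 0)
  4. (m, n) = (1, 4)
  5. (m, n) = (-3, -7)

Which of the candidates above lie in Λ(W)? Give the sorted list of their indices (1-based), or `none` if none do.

τ' = (2−√8)/2 ≈ -0.41421.
[1] lift (-2,-3): star map gives -0.75736; window check -0.5 ≤ -0.75736 < 1.1 is false → out
[2] lift (2,4): star map gives 0.34315; window check -0.5 ≤ 0.34315 < 1.1 is true → IN Λ
[3] lift (0,0): star map gives 0.00000; window check -0.5 ≤ 0.00000 < 1.1 is true → IN Λ
[4] lift (1,4): star map gives -0.65685; window check -0.5 ≤ -0.65685 < 1.1 is false → out
[5] lift (-3,-7): star map gives -0.10051; window check -0.5 ≤ -0.10051 < 1.1 is true → IN Λ

2, 3, 5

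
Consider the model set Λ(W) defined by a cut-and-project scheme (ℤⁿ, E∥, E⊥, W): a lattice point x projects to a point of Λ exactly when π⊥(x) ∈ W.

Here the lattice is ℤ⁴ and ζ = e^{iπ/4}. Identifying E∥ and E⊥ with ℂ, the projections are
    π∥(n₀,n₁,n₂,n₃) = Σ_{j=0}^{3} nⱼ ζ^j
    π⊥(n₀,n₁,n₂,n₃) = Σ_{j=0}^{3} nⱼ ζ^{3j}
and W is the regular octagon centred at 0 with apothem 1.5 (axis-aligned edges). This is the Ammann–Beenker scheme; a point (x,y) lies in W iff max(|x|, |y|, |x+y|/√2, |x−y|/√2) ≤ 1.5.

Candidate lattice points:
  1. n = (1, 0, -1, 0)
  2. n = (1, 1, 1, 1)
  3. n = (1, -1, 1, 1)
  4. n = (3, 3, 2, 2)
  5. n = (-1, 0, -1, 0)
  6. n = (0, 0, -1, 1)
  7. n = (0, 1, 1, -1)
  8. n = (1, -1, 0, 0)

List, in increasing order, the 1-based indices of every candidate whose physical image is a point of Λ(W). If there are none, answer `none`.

π⊥(n) = n₀ + n₁ζ³ + n₂ζ⁶ + n₃ζ⁹ where ζ = e^{iπ/4}.
candidate 1: n = (1, 0, -1, 0) → π⊥ ≈ (+1.00000, +1.00000); max(|x|,|y|,|x±y|/√2) = 1.41421 ≤ 1.5 ⇒ ∈ W
candidate 2: n = (1, 1, 1, 1) → π⊥ ≈ (+1.00000, +0.41421); max(|x|,|y|,|x±y|/√2) = 1.00000 ≤ 1.5 ⇒ ∈ W
candidate 3: n = (1, -1, 1, 1) → π⊥ ≈ (+2.41421, -1.00000); max(|x|,|y|,|x±y|/√2) = 2.41421 > 1.5 ⇒ ∉ W
candidate 4: n = (3, 3, 2, 2) → π⊥ ≈ (+2.29289, +1.53553); max(|x|,|y|,|x±y|/√2) = 2.70711 > 1.5 ⇒ ∉ W
candidate 5: n = (-1, 0, -1, 0) → π⊥ ≈ (-1.00000, +1.00000); max(|x|,|y|,|x±y|/√2) = 1.41421 ≤ 1.5 ⇒ ∈ W
candidate 6: n = (0, 0, -1, 1) → π⊥ ≈ (+0.70711, +1.70711); max(|x|,|y|,|x±y|/√2) = 1.70711 > 1.5 ⇒ ∉ W
candidate 7: n = (0, 1, 1, -1) → π⊥ ≈ (-1.41421, -1.00000); max(|x|,|y|,|x±y|/√2) = 1.70711 > 1.5 ⇒ ∉ W
candidate 8: n = (1, -1, 0, 0) → π⊥ ≈ (+1.70711, -0.70711); max(|x|,|y|,|x±y|/√2) = 1.70711 > 1.5 ⇒ ∉ W

1, 2, 5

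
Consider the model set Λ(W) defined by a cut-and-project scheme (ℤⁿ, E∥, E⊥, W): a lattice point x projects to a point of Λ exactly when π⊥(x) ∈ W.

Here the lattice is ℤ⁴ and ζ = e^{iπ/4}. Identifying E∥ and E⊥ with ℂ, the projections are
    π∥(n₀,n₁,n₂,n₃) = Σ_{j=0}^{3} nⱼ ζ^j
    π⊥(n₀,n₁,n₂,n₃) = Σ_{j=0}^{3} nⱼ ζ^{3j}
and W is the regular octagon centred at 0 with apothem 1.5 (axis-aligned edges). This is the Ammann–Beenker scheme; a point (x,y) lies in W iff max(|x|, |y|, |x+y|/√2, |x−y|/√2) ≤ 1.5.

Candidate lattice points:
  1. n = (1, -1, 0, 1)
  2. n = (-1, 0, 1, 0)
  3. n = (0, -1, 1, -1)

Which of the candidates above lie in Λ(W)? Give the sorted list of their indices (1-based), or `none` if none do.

π⊥(n) = n₀ + n₁ζ³ + n₂ζ⁶ + n₃ζ⁹ where ζ = e^{iπ/4}.
#1 (1, -1, 0, 1): internal (2.4142, 0.0000); octagon support 2.4142 vs apothem 1.5 → ∉ W
#2 (-1, 0, 1, 0): internal (-1.0000, -1.0000); octagon support 1.4142 vs apothem 1.5 → ∈ W
#3 (0, -1, 1, -1): internal (0.0000, -2.4142); octagon support 2.4142 vs apothem 1.5 → ∉ W

2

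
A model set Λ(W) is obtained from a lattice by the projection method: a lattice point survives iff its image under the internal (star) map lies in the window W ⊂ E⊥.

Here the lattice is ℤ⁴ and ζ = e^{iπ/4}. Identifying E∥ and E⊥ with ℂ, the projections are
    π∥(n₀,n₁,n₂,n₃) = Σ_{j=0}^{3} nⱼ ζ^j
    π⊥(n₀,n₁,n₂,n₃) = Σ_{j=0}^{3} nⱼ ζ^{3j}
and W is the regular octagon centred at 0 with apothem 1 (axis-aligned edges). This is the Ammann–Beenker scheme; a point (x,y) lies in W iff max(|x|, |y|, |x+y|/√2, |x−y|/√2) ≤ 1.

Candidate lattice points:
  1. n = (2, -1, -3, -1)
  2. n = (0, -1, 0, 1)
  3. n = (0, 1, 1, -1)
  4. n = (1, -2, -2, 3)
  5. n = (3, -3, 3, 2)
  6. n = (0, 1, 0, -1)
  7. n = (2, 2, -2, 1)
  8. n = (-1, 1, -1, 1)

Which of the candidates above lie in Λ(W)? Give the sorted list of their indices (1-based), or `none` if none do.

Internal map: ζ^{3j} for j=0..3 gives (1,0), (−√2/2,√2/2), (0,−1), (√2/2,√2/2).
#1 (2, -1, -3, -1): internal (2.000000, 1.585786); octagon support 2.535534 vs apothem 1 → ∉ W
#2 (0, -1, 0, 1): internal (1.414214, 0.000000); octagon support 1.414214 vs apothem 1 → ∉ W
#3 (0, 1, 1, -1): internal (-1.414214, -1.000000); octagon support 1.707107 vs apothem 1 → ∉ W
#4 (1, -2, -2, 3): internal (4.535534, 2.707107); octagon support 5.121320 vs apothem 1 → ∉ W
#5 (3, -3, 3, 2): internal (6.535534, -3.707107); octagon support 7.242641 vs apothem 1 → ∉ W
#6 (0, 1, 0, -1): internal (-1.414214, 0.000000); octagon support 1.414214 vs apothem 1 → ∉ W
#7 (2, 2, -2, 1): internal (1.292893, 4.121320); octagon support 4.121320 vs apothem 1 → ∉ W
#8 (-1, 1, -1, 1): internal (-1.000000, 2.414214); octagon support 2.414214 vs apothem 1 → ∉ W

none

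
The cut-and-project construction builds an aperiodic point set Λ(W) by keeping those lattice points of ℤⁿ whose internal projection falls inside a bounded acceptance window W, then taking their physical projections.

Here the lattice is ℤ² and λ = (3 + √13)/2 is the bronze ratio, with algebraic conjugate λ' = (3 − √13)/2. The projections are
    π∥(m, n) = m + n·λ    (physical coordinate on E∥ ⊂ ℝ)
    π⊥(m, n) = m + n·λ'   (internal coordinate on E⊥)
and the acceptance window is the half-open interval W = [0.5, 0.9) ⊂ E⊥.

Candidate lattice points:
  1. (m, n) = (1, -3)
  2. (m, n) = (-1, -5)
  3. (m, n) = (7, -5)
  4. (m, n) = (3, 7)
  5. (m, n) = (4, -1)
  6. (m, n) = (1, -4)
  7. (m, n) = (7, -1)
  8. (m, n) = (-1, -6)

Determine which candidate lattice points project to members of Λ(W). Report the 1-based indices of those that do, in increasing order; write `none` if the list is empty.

2, 4, 8

Compute λ' = (3−√13)/2 = -0.3028, so π⊥(m,n) = m -0.3028·n.
candidate 1: (m,n)=(1,-3) → π∥ = 1-3·λ ≈ -8.9083, π⊥ = 1-3·λ' ≈ 1.9083 ∉ [0.5, 0.9) ⇒ out
candidate 2: (m,n)=(-1,-5) → π∥ = -1-5·λ ≈ -17.5139, π⊥ = -1-5·λ' ≈ 0.5139 ∈ [0.5, 0.9) ⇒ IN Λ
candidate 3: (m,n)=(7,-5) → π∥ = 7-5·λ ≈ -9.5139, π⊥ = 7-5·λ' ≈ 8.5139 ∉ [0.5, 0.9) ⇒ out
candidate 4: (m,n)=(3,7) → π∥ = 3+7·λ ≈ 26.1194, π⊥ = 3+7·λ' ≈ 0.8806 ∈ [0.5, 0.9) ⇒ IN Λ
candidate 5: (m,n)=(4,-1) → π∥ = 4-1·λ ≈ 0.6972, π⊥ = 4-1·λ' ≈ 4.3028 ∉ [0.5, 0.9) ⇒ out
candidate 6: (m,n)=(1,-4) → π∥ = 1-4·λ ≈ -12.2111, π⊥ = 1-4·λ' ≈ 2.2111 ∉ [0.5, 0.9) ⇒ out
candidate 7: (m,n)=(7,-1) → π∥ = 7-1·λ ≈ 3.6972, π⊥ = 7-1·λ' ≈ 7.3028 ∉ [0.5, 0.9) ⇒ out
candidate 8: (m,n)=(-1,-6) → π∥ = -1-6·λ ≈ -20.8167, π⊥ = -1-6·λ' ≈ 0.8167 ∈ [0.5, 0.9) ⇒ IN Λ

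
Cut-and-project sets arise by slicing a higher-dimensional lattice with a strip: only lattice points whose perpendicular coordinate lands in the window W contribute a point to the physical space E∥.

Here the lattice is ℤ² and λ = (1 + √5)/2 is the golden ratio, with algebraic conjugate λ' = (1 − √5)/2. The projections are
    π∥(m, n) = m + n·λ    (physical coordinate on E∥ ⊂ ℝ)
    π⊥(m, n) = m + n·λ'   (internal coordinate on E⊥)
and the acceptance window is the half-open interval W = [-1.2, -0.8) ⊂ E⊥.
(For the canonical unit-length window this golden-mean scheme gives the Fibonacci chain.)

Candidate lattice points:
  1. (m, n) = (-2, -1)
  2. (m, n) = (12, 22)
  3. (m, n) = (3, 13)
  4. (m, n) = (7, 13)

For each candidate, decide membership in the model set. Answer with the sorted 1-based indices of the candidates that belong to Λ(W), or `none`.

4

Compute λ' = (1−√5)/2 = -0.618034, so π⊥(m,n) = m -0.618034·n.
#1 (-2,-1): internal coord -2 + (-1)·λ' = -1.381966; -1.381966 ∉ [-1.2, -0.8) → out
#2 (12,22): internal coord 12 + (22)·λ' = -1.596748; -1.596748 ∉ [-1.2, -0.8) → out
#3 (3,13): internal coord 3 + (13)·λ' = -5.034442; -5.034442 ∉ [-1.2, -0.8) → out
#4 (7,13): internal coord 7 + (13)·λ' = -1.034442; -1.034442 ∈ [-1.2, -0.8) → IN Λ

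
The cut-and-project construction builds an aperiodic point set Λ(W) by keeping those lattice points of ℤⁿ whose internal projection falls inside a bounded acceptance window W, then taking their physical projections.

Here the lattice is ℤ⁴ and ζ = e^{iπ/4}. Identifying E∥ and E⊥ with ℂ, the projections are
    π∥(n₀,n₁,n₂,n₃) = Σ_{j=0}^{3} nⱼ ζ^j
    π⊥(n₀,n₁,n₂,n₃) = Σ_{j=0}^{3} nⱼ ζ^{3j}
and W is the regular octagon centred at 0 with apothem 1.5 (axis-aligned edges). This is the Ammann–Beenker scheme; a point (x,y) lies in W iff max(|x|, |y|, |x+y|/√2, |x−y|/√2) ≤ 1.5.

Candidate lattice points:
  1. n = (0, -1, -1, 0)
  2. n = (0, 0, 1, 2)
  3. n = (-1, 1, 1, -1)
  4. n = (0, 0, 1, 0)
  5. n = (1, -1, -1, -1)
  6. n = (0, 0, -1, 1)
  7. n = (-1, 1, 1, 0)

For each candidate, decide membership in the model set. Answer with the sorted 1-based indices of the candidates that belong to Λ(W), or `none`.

1, 2, 4, 5

With ζ = e^{iπ/4} the internal vectors are ζ^0,ζ^3,ζ^6,ζ^9.
#1 (0, -1, -1, 0): internal (0.707107, 0.292893); octagon support 0.707107 vs apothem 1.5 → ∈ W
#2 (0, 0, 1, 2): internal (1.414214, 0.414214); octagon support 1.414214 vs apothem 1.5 → ∈ W
#3 (-1, 1, 1, -1): internal (-2.414214, -1.000000); octagon support 2.414214 vs apothem 1.5 → ∉ W
#4 (0, 0, 1, 0): internal (0.000000, -1.000000); octagon support 1.000000 vs apothem 1.5 → ∈ W
#5 (1, -1, -1, -1): internal (1.000000, -0.414214); octagon support 1.000000 vs apothem 1.5 → ∈ W
#6 (0, 0, -1, 1): internal (0.707107, 1.707107); octagon support 1.707107 vs apothem 1.5 → ∉ W
#7 (-1, 1, 1, 0): internal (-1.707107, -0.292893); octagon support 1.707107 vs apothem 1.5 → ∉ W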